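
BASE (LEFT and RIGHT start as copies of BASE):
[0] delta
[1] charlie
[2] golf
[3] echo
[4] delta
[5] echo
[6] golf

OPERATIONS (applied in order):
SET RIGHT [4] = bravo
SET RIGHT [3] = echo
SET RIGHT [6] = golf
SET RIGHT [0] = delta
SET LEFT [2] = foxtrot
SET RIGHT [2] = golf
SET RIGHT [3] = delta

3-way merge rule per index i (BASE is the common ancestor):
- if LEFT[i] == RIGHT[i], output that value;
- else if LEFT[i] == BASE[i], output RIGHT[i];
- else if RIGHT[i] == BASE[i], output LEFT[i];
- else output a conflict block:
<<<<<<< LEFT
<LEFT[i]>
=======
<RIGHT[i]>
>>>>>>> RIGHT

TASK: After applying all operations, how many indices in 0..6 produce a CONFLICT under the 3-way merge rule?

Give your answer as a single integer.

Final LEFT:  [delta, charlie, foxtrot, echo, delta, echo, golf]
Final RIGHT: [delta, charlie, golf, delta, bravo, echo, golf]
i=0: L=delta R=delta -> agree -> delta
i=1: L=charlie R=charlie -> agree -> charlie
i=2: L=foxtrot, R=golf=BASE -> take LEFT -> foxtrot
i=3: L=echo=BASE, R=delta -> take RIGHT -> delta
i=4: L=delta=BASE, R=bravo -> take RIGHT -> bravo
i=5: L=echo R=echo -> agree -> echo
i=6: L=golf R=golf -> agree -> golf
Conflict count: 0

Answer: 0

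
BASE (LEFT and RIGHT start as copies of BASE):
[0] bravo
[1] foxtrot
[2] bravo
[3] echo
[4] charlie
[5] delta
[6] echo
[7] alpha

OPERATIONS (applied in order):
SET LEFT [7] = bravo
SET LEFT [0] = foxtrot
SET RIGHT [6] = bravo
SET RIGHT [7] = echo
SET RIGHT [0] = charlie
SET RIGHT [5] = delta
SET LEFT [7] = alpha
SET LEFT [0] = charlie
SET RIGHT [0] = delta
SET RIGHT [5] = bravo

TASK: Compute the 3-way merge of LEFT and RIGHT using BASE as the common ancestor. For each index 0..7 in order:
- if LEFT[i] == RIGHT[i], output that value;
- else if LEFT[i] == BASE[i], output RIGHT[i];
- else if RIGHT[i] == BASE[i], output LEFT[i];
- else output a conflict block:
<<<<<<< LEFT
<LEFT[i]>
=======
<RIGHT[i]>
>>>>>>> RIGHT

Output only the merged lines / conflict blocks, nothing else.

Final LEFT:  [charlie, foxtrot, bravo, echo, charlie, delta, echo, alpha]
Final RIGHT: [delta, foxtrot, bravo, echo, charlie, bravo, bravo, echo]
i=0: BASE=bravo L=charlie R=delta all differ -> CONFLICT
i=1: L=foxtrot R=foxtrot -> agree -> foxtrot
i=2: L=bravo R=bravo -> agree -> bravo
i=3: L=echo R=echo -> agree -> echo
i=4: L=charlie R=charlie -> agree -> charlie
i=5: L=delta=BASE, R=bravo -> take RIGHT -> bravo
i=6: L=echo=BASE, R=bravo -> take RIGHT -> bravo
i=7: L=alpha=BASE, R=echo -> take RIGHT -> echo

Answer: <<<<<<< LEFT
charlie
=======
delta
>>>>>>> RIGHT
foxtrot
bravo
echo
charlie
bravo
bravo
echo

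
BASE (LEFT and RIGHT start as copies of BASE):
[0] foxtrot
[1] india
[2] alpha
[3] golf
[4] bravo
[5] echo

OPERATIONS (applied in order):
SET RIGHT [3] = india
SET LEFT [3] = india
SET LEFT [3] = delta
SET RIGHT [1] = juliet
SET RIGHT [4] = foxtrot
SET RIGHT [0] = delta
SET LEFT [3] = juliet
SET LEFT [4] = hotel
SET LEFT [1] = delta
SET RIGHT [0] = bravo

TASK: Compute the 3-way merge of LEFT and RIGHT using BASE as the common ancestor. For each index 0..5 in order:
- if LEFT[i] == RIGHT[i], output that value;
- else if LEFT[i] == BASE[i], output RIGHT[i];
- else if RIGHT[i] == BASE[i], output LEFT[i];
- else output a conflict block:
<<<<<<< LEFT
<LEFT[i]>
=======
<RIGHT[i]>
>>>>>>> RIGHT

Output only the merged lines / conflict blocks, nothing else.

Answer: bravo
<<<<<<< LEFT
delta
=======
juliet
>>>>>>> RIGHT
alpha
<<<<<<< LEFT
juliet
=======
india
>>>>>>> RIGHT
<<<<<<< LEFT
hotel
=======
foxtrot
>>>>>>> RIGHT
echo

Derivation:
Final LEFT:  [foxtrot, delta, alpha, juliet, hotel, echo]
Final RIGHT: [bravo, juliet, alpha, india, foxtrot, echo]
i=0: L=foxtrot=BASE, R=bravo -> take RIGHT -> bravo
i=1: BASE=india L=delta R=juliet all differ -> CONFLICT
i=2: L=alpha R=alpha -> agree -> alpha
i=3: BASE=golf L=juliet R=india all differ -> CONFLICT
i=4: BASE=bravo L=hotel R=foxtrot all differ -> CONFLICT
i=5: L=echo R=echo -> agree -> echo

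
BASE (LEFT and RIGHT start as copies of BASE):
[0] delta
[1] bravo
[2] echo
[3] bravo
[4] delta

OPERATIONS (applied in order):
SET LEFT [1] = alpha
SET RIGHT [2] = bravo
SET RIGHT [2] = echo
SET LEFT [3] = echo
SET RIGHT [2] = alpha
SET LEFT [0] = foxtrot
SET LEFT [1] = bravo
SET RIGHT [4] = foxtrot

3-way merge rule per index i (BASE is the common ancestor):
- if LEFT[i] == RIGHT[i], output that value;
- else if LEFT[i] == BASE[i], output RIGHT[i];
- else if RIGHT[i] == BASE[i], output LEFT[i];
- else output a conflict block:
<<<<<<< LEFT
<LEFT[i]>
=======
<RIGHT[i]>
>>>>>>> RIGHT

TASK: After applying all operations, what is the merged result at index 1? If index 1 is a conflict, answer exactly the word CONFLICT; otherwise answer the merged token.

Final LEFT:  [foxtrot, bravo, echo, echo, delta]
Final RIGHT: [delta, bravo, alpha, bravo, foxtrot]
i=0: L=foxtrot, R=delta=BASE -> take LEFT -> foxtrot
i=1: L=bravo R=bravo -> agree -> bravo
i=2: L=echo=BASE, R=alpha -> take RIGHT -> alpha
i=3: L=echo, R=bravo=BASE -> take LEFT -> echo
i=4: L=delta=BASE, R=foxtrot -> take RIGHT -> foxtrot
Index 1 -> bravo

Answer: bravo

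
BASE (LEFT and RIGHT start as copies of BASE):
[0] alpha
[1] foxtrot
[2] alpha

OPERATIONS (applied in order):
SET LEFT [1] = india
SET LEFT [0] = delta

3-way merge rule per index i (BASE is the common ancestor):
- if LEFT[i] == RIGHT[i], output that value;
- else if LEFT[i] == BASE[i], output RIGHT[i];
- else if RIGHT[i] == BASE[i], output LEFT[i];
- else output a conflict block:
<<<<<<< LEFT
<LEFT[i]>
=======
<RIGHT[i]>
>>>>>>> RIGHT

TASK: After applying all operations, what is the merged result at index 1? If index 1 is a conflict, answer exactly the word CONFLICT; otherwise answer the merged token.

Final LEFT:  [delta, india, alpha]
Final RIGHT: [alpha, foxtrot, alpha]
i=0: L=delta, R=alpha=BASE -> take LEFT -> delta
i=1: L=india, R=foxtrot=BASE -> take LEFT -> india
i=2: L=alpha R=alpha -> agree -> alpha
Index 1 -> india

Answer: india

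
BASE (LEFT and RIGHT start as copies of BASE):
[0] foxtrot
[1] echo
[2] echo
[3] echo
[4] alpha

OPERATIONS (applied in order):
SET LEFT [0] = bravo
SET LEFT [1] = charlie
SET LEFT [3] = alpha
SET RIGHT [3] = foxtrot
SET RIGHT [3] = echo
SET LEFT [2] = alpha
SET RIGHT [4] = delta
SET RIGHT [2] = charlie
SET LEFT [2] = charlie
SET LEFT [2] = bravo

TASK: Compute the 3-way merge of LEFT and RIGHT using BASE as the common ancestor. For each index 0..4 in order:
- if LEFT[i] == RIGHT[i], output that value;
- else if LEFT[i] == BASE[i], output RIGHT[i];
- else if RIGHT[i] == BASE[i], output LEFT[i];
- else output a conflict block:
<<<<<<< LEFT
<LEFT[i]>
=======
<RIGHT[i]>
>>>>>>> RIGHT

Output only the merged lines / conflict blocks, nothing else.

Answer: bravo
charlie
<<<<<<< LEFT
bravo
=======
charlie
>>>>>>> RIGHT
alpha
delta

Derivation:
Final LEFT:  [bravo, charlie, bravo, alpha, alpha]
Final RIGHT: [foxtrot, echo, charlie, echo, delta]
i=0: L=bravo, R=foxtrot=BASE -> take LEFT -> bravo
i=1: L=charlie, R=echo=BASE -> take LEFT -> charlie
i=2: BASE=echo L=bravo R=charlie all differ -> CONFLICT
i=3: L=alpha, R=echo=BASE -> take LEFT -> alpha
i=4: L=alpha=BASE, R=delta -> take RIGHT -> delta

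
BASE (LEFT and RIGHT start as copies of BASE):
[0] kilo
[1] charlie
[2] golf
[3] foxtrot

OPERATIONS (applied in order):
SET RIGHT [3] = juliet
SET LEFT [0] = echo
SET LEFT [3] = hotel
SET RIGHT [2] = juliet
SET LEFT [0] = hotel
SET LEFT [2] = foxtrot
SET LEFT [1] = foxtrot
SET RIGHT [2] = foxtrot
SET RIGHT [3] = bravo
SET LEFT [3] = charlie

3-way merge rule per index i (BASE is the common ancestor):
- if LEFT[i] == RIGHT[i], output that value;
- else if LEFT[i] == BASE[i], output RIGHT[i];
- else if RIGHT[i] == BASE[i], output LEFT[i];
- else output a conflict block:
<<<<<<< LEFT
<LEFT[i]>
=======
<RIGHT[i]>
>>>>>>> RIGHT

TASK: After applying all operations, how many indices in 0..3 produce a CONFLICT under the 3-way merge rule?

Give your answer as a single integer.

Final LEFT:  [hotel, foxtrot, foxtrot, charlie]
Final RIGHT: [kilo, charlie, foxtrot, bravo]
i=0: L=hotel, R=kilo=BASE -> take LEFT -> hotel
i=1: L=foxtrot, R=charlie=BASE -> take LEFT -> foxtrot
i=2: L=foxtrot R=foxtrot -> agree -> foxtrot
i=3: BASE=foxtrot L=charlie R=bravo all differ -> CONFLICT
Conflict count: 1

Answer: 1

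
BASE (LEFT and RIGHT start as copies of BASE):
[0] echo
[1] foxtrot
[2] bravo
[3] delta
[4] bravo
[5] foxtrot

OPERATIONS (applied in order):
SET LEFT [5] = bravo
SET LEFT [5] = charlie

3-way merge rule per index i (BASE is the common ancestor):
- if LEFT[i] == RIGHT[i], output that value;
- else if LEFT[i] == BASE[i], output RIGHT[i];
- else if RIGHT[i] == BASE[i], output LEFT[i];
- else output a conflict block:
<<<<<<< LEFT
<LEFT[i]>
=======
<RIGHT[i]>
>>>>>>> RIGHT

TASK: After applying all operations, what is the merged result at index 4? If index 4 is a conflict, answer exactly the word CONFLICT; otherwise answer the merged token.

Answer: bravo

Derivation:
Final LEFT:  [echo, foxtrot, bravo, delta, bravo, charlie]
Final RIGHT: [echo, foxtrot, bravo, delta, bravo, foxtrot]
i=0: L=echo R=echo -> agree -> echo
i=1: L=foxtrot R=foxtrot -> agree -> foxtrot
i=2: L=bravo R=bravo -> agree -> bravo
i=3: L=delta R=delta -> agree -> delta
i=4: L=bravo R=bravo -> agree -> bravo
i=5: L=charlie, R=foxtrot=BASE -> take LEFT -> charlie
Index 4 -> bravo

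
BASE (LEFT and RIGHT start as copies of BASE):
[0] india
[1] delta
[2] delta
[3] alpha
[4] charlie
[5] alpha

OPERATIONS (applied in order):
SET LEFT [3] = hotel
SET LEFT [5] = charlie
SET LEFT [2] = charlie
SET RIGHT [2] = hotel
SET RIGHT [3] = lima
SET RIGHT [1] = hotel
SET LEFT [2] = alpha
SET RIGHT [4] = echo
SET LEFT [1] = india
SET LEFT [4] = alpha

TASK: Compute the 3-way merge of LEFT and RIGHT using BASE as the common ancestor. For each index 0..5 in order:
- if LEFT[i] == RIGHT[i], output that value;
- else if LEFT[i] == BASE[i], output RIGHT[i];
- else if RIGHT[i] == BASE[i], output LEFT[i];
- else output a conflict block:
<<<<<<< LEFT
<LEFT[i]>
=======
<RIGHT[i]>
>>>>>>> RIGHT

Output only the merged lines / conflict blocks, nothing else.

Final LEFT:  [india, india, alpha, hotel, alpha, charlie]
Final RIGHT: [india, hotel, hotel, lima, echo, alpha]
i=0: L=india R=india -> agree -> india
i=1: BASE=delta L=india R=hotel all differ -> CONFLICT
i=2: BASE=delta L=alpha R=hotel all differ -> CONFLICT
i=3: BASE=alpha L=hotel R=lima all differ -> CONFLICT
i=4: BASE=charlie L=alpha R=echo all differ -> CONFLICT
i=5: L=charlie, R=alpha=BASE -> take LEFT -> charlie

Answer: india
<<<<<<< LEFT
india
=======
hotel
>>>>>>> RIGHT
<<<<<<< LEFT
alpha
=======
hotel
>>>>>>> RIGHT
<<<<<<< LEFT
hotel
=======
lima
>>>>>>> RIGHT
<<<<<<< LEFT
alpha
=======
echo
>>>>>>> RIGHT
charlie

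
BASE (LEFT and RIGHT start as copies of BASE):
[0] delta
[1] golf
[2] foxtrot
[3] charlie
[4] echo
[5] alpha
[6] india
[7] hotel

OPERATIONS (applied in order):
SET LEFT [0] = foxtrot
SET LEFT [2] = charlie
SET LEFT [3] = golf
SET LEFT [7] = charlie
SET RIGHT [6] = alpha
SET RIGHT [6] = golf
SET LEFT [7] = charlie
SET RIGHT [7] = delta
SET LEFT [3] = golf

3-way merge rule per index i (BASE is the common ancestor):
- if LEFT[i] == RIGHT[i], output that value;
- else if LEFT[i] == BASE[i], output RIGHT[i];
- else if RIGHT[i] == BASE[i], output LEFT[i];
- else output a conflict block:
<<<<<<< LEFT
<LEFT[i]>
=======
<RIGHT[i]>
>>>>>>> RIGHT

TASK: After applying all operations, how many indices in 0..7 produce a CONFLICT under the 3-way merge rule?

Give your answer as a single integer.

Answer: 1

Derivation:
Final LEFT:  [foxtrot, golf, charlie, golf, echo, alpha, india, charlie]
Final RIGHT: [delta, golf, foxtrot, charlie, echo, alpha, golf, delta]
i=0: L=foxtrot, R=delta=BASE -> take LEFT -> foxtrot
i=1: L=golf R=golf -> agree -> golf
i=2: L=charlie, R=foxtrot=BASE -> take LEFT -> charlie
i=3: L=golf, R=charlie=BASE -> take LEFT -> golf
i=4: L=echo R=echo -> agree -> echo
i=5: L=alpha R=alpha -> agree -> alpha
i=6: L=india=BASE, R=golf -> take RIGHT -> golf
i=7: BASE=hotel L=charlie R=delta all differ -> CONFLICT
Conflict count: 1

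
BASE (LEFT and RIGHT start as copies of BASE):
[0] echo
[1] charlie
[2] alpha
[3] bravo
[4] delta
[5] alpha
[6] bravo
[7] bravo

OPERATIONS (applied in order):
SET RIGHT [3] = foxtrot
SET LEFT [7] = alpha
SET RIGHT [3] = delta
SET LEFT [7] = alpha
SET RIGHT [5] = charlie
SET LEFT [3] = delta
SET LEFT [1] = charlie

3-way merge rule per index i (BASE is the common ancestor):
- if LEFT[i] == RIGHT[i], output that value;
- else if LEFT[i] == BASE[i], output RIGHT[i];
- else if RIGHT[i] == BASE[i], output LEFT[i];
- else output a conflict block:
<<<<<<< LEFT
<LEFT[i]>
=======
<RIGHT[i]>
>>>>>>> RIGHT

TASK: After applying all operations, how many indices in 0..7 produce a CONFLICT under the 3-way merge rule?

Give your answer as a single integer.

Final LEFT:  [echo, charlie, alpha, delta, delta, alpha, bravo, alpha]
Final RIGHT: [echo, charlie, alpha, delta, delta, charlie, bravo, bravo]
i=0: L=echo R=echo -> agree -> echo
i=1: L=charlie R=charlie -> agree -> charlie
i=2: L=alpha R=alpha -> agree -> alpha
i=3: L=delta R=delta -> agree -> delta
i=4: L=delta R=delta -> agree -> delta
i=5: L=alpha=BASE, R=charlie -> take RIGHT -> charlie
i=6: L=bravo R=bravo -> agree -> bravo
i=7: L=alpha, R=bravo=BASE -> take LEFT -> alpha
Conflict count: 0

Answer: 0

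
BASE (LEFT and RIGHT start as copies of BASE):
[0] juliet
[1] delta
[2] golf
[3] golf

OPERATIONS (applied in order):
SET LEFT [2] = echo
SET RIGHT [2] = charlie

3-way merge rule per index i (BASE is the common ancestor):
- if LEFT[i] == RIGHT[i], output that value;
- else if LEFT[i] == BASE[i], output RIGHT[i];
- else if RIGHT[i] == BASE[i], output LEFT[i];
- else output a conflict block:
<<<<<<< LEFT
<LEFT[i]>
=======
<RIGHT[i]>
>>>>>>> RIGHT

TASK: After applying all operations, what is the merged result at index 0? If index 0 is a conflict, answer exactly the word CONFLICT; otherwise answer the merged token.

Answer: juliet

Derivation:
Final LEFT:  [juliet, delta, echo, golf]
Final RIGHT: [juliet, delta, charlie, golf]
i=0: L=juliet R=juliet -> agree -> juliet
i=1: L=delta R=delta -> agree -> delta
i=2: BASE=golf L=echo R=charlie all differ -> CONFLICT
i=3: L=golf R=golf -> agree -> golf
Index 0 -> juliet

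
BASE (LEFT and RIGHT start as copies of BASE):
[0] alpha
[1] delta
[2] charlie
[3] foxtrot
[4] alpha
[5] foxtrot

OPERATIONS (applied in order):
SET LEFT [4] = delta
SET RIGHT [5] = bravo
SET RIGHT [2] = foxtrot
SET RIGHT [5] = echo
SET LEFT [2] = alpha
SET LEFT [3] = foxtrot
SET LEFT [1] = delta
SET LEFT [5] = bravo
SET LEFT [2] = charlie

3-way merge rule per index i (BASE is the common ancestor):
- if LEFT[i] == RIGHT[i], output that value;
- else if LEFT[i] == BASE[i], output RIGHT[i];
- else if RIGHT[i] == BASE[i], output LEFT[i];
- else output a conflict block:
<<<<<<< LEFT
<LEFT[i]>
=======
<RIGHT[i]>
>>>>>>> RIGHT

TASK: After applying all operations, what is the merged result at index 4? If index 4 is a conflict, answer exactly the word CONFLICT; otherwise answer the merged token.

Answer: delta

Derivation:
Final LEFT:  [alpha, delta, charlie, foxtrot, delta, bravo]
Final RIGHT: [alpha, delta, foxtrot, foxtrot, alpha, echo]
i=0: L=alpha R=alpha -> agree -> alpha
i=1: L=delta R=delta -> agree -> delta
i=2: L=charlie=BASE, R=foxtrot -> take RIGHT -> foxtrot
i=3: L=foxtrot R=foxtrot -> agree -> foxtrot
i=4: L=delta, R=alpha=BASE -> take LEFT -> delta
i=5: BASE=foxtrot L=bravo R=echo all differ -> CONFLICT
Index 4 -> delta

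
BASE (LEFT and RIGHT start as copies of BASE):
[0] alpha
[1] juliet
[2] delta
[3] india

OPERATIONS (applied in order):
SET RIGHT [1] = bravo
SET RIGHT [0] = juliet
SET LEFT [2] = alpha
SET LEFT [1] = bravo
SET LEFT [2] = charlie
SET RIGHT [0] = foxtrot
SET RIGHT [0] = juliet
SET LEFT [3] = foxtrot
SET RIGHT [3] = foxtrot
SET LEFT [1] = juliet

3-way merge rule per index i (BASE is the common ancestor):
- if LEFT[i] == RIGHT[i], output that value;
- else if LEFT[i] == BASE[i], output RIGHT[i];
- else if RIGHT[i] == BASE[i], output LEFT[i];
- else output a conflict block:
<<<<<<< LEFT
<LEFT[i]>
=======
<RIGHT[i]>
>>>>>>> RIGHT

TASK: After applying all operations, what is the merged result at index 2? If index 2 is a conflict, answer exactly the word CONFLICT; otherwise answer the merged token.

Final LEFT:  [alpha, juliet, charlie, foxtrot]
Final RIGHT: [juliet, bravo, delta, foxtrot]
i=0: L=alpha=BASE, R=juliet -> take RIGHT -> juliet
i=1: L=juliet=BASE, R=bravo -> take RIGHT -> bravo
i=2: L=charlie, R=delta=BASE -> take LEFT -> charlie
i=3: L=foxtrot R=foxtrot -> agree -> foxtrot
Index 2 -> charlie

Answer: charlie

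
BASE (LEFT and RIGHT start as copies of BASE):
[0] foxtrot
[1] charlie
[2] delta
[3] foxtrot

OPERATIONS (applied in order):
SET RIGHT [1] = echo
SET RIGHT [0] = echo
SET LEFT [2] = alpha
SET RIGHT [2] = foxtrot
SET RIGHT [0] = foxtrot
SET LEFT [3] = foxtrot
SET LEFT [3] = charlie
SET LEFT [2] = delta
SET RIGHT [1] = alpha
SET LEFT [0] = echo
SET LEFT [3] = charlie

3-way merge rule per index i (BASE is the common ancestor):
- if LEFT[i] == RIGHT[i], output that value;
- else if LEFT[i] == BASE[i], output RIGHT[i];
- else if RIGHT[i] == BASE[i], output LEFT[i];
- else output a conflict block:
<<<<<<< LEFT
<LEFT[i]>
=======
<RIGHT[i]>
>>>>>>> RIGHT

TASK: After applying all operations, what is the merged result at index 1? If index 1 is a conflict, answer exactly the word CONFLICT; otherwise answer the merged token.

Answer: alpha

Derivation:
Final LEFT:  [echo, charlie, delta, charlie]
Final RIGHT: [foxtrot, alpha, foxtrot, foxtrot]
i=0: L=echo, R=foxtrot=BASE -> take LEFT -> echo
i=1: L=charlie=BASE, R=alpha -> take RIGHT -> alpha
i=2: L=delta=BASE, R=foxtrot -> take RIGHT -> foxtrot
i=3: L=charlie, R=foxtrot=BASE -> take LEFT -> charlie
Index 1 -> alpha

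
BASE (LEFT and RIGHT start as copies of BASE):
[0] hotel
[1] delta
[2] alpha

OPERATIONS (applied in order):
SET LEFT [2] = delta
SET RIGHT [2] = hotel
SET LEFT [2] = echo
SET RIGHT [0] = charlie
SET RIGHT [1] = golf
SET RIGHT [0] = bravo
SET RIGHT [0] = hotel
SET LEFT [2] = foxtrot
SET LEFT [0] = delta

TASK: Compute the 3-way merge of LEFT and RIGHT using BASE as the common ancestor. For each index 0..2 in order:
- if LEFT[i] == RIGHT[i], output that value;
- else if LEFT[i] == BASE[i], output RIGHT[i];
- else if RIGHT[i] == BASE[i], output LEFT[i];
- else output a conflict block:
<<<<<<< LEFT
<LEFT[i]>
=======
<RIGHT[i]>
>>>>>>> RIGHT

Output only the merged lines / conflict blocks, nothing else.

Answer: delta
golf
<<<<<<< LEFT
foxtrot
=======
hotel
>>>>>>> RIGHT

Derivation:
Final LEFT:  [delta, delta, foxtrot]
Final RIGHT: [hotel, golf, hotel]
i=0: L=delta, R=hotel=BASE -> take LEFT -> delta
i=1: L=delta=BASE, R=golf -> take RIGHT -> golf
i=2: BASE=alpha L=foxtrot R=hotel all differ -> CONFLICT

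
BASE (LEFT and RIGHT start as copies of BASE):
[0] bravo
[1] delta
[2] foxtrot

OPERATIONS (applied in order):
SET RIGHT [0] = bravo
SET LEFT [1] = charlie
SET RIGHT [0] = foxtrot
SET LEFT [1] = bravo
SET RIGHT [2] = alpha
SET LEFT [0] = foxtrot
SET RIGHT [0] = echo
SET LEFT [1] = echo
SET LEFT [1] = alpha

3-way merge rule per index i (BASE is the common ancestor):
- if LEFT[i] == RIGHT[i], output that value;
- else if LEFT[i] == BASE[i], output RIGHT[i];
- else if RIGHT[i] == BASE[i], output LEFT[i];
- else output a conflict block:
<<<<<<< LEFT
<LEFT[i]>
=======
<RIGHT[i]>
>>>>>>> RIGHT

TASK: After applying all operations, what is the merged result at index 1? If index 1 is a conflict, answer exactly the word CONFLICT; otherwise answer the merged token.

Final LEFT:  [foxtrot, alpha, foxtrot]
Final RIGHT: [echo, delta, alpha]
i=0: BASE=bravo L=foxtrot R=echo all differ -> CONFLICT
i=1: L=alpha, R=delta=BASE -> take LEFT -> alpha
i=2: L=foxtrot=BASE, R=alpha -> take RIGHT -> alpha
Index 1 -> alpha

Answer: alpha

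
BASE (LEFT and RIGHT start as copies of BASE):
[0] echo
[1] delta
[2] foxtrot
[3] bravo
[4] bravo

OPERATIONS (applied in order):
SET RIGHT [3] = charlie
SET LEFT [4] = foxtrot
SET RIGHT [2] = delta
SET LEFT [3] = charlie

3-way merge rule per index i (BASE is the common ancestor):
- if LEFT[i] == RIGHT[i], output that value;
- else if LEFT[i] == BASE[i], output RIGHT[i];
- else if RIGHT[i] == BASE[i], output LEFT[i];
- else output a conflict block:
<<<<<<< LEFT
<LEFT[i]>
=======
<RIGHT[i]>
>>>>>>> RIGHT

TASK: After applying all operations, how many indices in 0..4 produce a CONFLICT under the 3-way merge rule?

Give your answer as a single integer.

Answer: 0

Derivation:
Final LEFT:  [echo, delta, foxtrot, charlie, foxtrot]
Final RIGHT: [echo, delta, delta, charlie, bravo]
i=0: L=echo R=echo -> agree -> echo
i=1: L=delta R=delta -> agree -> delta
i=2: L=foxtrot=BASE, R=delta -> take RIGHT -> delta
i=3: L=charlie R=charlie -> agree -> charlie
i=4: L=foxtrot, R=bravo=BASE -> take LEFT -> foxtrot
Conflict count: 0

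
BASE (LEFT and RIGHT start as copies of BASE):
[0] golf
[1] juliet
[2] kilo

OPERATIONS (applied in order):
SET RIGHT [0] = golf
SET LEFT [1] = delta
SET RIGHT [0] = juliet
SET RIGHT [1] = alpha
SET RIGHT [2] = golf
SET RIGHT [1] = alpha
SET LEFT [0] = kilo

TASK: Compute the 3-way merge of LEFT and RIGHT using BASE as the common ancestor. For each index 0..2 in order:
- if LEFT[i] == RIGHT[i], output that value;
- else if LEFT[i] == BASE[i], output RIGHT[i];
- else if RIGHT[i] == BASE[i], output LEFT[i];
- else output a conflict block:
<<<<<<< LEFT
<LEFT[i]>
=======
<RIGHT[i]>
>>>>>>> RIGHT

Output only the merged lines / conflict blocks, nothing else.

Answer: <<<<<<< LEFT
kilo
=======
juliet
>>>>>>> RIGHT
<<<<<<< LEFT
delta
=======
alpha
>>>>>>> RIGHT
golf

Derivation:
Final LEFT:  [kilo, delta, kilo]
Final RIGHT: [juliet, alpha, golf]
i=0: BASE=golf L=kilo R=juliet all differ -> CONFLICT
i=1: BASE=juliet L=delta R=alpha all differ -> CONFLICT
i=2: L=kilo=BASE, R=golf -> take RIGHT -> golf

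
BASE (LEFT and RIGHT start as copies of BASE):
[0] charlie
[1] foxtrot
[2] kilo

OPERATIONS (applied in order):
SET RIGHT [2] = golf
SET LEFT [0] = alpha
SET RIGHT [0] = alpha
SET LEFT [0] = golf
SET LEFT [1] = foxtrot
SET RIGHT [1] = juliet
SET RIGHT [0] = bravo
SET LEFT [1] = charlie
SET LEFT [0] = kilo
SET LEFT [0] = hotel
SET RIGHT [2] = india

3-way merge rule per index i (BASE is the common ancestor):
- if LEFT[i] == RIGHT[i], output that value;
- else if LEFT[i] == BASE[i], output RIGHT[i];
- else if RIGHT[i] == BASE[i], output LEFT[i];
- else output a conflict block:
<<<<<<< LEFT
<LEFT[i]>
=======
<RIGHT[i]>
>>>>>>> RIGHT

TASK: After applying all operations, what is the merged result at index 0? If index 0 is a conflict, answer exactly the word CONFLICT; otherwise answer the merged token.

Final LEFT:  [hotel, charlie, kilo]
Final RIGHT: [bravo, juliet, india]
i=0: BASE=charlie L=hotel R=bravo all differ -> CONFLICT
i=1: BASE=foxtrot L=charlie R=juliet all differ -> CONFLICT
i=2: L=kilo=BASE, R=india -> take RIGHT -> india
Index 0 -> CONFLICT

Answer: CONFLICT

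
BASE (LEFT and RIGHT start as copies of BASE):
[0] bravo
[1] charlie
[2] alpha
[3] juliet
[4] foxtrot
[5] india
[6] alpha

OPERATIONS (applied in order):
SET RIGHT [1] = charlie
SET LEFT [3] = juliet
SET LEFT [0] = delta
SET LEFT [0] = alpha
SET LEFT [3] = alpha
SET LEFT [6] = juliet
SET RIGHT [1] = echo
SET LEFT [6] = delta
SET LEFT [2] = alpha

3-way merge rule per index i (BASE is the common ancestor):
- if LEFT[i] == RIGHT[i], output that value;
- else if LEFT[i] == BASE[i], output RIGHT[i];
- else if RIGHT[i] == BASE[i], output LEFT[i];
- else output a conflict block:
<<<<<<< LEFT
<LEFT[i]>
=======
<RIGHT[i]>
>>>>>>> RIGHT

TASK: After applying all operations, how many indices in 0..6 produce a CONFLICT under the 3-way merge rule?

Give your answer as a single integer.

Final LEFT:  [alpha, charlie, alpha, alpha, foxtrot, india, delta]
Final RIGHT: [bravo, echo, alpha, juliet, foxtrot, india, alpha]
i=0: L=alpha, R=bravo=BASE -> take LEFT -> alpha
i=1: L=charlie=BASE, R=echo -> take RIGHT -> echo
i=2: L=alpha R=alpha -> agree -> alpha
i=3: L=alpha, R=juliet=BASE -> take LEFT -> alpha
i=4: L=foxtrot R=foxtrot -> agree -> foxtrot
i=5: L=india R=india -> agree -> india
i=6: L=delta, R=alpha=BASE -> take LEFT -> delta
Conflict count: 0

Answer: 0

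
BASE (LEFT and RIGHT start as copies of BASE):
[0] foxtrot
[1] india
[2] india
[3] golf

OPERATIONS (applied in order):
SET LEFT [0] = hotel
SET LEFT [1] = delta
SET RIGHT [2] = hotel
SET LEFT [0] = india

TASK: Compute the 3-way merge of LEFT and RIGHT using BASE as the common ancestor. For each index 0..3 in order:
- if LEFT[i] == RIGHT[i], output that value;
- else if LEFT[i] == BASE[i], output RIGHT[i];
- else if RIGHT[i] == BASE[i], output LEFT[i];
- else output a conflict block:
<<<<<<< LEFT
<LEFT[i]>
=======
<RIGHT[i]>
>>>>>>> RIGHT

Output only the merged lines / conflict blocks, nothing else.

Final LEFT:  [india, delta, india, golf]
Final RIGHT: [foxtrot, india, hotel, golf]
i=0: L=india, R=foxtrot=BASE -> take LEFT -> india
i=1: L=delta, R=india=BASE -> take LEFT -> delta
i=2: L=india=BASE, R=hotel -> take RIGHT -> hotel
i=3: L=golf R=golf -> agree -> golf

Answer: india
delta
hotel
golf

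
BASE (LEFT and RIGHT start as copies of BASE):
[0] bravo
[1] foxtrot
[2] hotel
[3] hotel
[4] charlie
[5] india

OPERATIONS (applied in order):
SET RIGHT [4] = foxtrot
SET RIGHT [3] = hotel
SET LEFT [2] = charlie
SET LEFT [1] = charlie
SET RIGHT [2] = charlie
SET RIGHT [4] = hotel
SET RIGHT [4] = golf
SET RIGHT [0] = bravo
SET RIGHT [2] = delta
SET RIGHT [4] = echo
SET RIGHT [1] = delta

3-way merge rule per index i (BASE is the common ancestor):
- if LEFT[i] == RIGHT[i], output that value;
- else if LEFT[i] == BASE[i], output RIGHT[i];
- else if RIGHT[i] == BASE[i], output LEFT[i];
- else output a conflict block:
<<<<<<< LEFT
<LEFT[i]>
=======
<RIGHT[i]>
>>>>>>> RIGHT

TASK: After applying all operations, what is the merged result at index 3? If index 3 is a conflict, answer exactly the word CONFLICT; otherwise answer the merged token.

Answer: hotel

Derivation:
Final LEFT:  [bravo, charlie, charlie, hotel, charlie, india]
Final RIGHT: [bravo, delta, delta, hotel, echo, india]
i=0: L=bravo R=bravo -> agree -> bravo
i=1: BASE=foxtrot L=charlie R=delta all differ -> CONFLICT
i=2: BASE=hotel L=charlie R=delta all differ -> CONFLICT
i=3: L=hotel R=hotel -> agree -> hotel
i=4: L=charlie=BASE, R=echo -> take RIGHT -> echo
i=5: L=india R=india -> agree -> india
Index 3 -> hotel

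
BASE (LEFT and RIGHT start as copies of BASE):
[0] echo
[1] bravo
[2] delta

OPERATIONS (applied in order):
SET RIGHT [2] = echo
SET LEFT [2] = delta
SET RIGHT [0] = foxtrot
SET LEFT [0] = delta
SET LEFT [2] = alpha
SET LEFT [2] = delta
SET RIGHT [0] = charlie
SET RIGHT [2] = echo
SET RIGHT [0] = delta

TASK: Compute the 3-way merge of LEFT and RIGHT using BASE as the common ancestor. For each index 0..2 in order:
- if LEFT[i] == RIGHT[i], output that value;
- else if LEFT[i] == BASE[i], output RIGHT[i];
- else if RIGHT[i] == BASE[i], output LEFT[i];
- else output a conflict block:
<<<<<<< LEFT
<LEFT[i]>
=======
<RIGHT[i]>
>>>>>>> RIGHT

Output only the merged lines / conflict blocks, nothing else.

Answer: delta
bravo
echo

Derivation:
Final LEFT:  [delta, bravo, delta]
Final RIGHT: [delta, bravo, echo]
i=0: L=delta R=delta -> agree -> delta
i=1: L=bravo R=bravo -> agree -> bravo
i=2: L=delta=BASE, R=echo -> take RIGHT -> echo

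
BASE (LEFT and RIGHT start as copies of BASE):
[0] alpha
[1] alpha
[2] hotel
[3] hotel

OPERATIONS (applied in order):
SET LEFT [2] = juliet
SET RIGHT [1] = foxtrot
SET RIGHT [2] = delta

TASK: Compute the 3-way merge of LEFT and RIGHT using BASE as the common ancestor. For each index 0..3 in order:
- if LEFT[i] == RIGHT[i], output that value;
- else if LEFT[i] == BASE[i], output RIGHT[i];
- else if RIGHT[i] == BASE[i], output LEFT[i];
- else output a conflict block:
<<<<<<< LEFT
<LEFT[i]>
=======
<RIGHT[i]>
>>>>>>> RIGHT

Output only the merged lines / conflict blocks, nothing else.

Final LEFT:  [alpha, alpha, juliet, hotel]
Final RIGHT: [alpha, foxtrot, delta, hotel]
i=0: L=alpha R=alpha -> agree -> alpha
i=1: L=alpha=BASE, R=foxtrot -> take RIGHT -> foxtrot
i=2: BASE=hotel L=juliet R=delta all differ -> CONFLICT
i=3: L=hotel R=hotel -> agree -> hotel

Answer: alpha
foxtrot
<<<<<<< LEFT
juliet
=======
delta
>>>>>>> RIGHT
hotel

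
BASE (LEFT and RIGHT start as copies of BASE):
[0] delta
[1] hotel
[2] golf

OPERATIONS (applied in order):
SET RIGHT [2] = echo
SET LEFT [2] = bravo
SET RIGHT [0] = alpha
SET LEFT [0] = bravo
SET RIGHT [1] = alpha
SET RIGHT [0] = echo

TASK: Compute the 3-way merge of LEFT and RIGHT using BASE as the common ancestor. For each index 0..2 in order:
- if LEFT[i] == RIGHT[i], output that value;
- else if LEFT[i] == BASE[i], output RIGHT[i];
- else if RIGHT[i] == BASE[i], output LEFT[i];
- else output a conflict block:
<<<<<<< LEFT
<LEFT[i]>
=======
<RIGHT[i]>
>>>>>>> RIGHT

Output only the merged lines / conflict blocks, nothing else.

Answer: <<<<<<< LEFT
bravo
=======
echo
>>>>>>> RIGHT
alpha
<<<<<<< LEFT
bravo
=======
echo
>>>>>>> RIGHT

Derivation:
Final LEFT:  [bravo, hotel, bravo]
Final RIGHT: [echo, alpha, echo]
i=0: BASE=delta L=bravo R=echo all differ -> CONFLICT
i=1: L=hotel=BASE, R=alpha -> take RIGHT -> alpha
i=2: BASE=golf L=bravo R=echo all differ -> CONFLICT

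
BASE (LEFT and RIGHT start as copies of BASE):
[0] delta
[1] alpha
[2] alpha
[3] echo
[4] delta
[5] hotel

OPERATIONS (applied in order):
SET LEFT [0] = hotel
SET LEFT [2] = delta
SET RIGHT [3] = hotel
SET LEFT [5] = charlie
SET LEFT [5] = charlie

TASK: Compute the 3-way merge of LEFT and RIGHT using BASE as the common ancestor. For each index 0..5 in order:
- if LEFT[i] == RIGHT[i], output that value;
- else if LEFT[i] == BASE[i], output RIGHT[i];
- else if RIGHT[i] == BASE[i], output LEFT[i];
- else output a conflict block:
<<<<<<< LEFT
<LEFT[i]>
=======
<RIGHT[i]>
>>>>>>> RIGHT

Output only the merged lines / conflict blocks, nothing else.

Answer: hotel
alpha
delta
hotel
delta
charlie

Derivation:
Final LEFT:  [hotel, alpha, delta, echo, delta, charlie]
Final RIGHT: [delta, alpha, alpha, hotel, delta, hotel]
i=0: L=hotel, R=delta=BASE -> take LEFT -> hotel
i=1: L=alpha R=alpha -> agree -> alpha
i=2: L=delta, R=alpha=BASE -> take LEFT -> delta
i=3: L=echo=BASE, R=hotel -> take RIGHT -> hotel
i=4: L=delta R=delta -> agree -> delta
i=5: L=charlie, R=hotel=BASE -> take LEFT -> charlie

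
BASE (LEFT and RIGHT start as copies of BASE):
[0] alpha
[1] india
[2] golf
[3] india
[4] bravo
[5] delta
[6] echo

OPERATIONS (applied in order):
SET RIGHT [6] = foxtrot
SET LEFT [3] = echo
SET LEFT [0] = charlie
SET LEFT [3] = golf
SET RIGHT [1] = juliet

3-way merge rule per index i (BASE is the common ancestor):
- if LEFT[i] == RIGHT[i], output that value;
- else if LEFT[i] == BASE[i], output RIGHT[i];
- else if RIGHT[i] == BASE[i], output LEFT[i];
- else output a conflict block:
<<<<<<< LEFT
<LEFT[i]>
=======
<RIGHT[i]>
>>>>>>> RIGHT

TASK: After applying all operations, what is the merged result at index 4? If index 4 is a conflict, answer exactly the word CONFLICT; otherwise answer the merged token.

Answer: bravo

Derivation:
Final LEFT:  [charlie, india, golf, golf, bravo, delta, echo]
Final RIGHT: [alpha, juliet, golf, india, bravo, delta, foxtrot]
i=0: L=charlie, R=alpha=BASE -> take LEFT -> charlie
i=1: L=india=BASE, R=juliet -> take RIGHT -> juliet
i=2: L=golf R=golf -> agree -> golf
i=3: L=golf, R=india=BASE -> take LEFT -> golf
i=4: L=bravo R=bravo -> agree -> bravo
i=5: L=delta R=delta -> agree -> delta
i=6: L=echo=BASE, R=foxtrot -> take RIGHT -> foxtrot
Index 4 -> bravo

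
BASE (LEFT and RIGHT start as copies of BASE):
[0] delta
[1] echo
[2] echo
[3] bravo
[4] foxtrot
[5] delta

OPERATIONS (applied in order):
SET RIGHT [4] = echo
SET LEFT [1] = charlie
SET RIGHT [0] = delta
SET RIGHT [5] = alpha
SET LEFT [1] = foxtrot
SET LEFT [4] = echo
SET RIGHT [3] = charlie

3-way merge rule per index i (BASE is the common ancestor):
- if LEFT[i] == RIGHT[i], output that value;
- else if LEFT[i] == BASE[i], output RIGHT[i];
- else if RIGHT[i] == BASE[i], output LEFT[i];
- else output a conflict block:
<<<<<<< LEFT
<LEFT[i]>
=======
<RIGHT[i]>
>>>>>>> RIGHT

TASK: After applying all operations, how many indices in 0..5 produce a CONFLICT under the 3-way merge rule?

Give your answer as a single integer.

Answer: 0

Derivation:
Final LEFT:  [delta, foxtrot, echo, bravo, echo, delta]
Final RIGHT: [delta, echo, echo, charlie, echo, alpha]
i=0: L=delta R=delta -> agree -> delta
i=1: L=foxtrot, R=echo=BASE -> take LEFT -> foxtrot
i=2: L=echo R=echo -> agree -> echo
i=3: L=bravo=BASE, R=charlie -> take RIGHT -> charlie
i=4: L=echo R=echo -> agree -> echo
i=5: L=delta=BASE, R=alpha -> take RIGHT -> alpha
Conflict count: 0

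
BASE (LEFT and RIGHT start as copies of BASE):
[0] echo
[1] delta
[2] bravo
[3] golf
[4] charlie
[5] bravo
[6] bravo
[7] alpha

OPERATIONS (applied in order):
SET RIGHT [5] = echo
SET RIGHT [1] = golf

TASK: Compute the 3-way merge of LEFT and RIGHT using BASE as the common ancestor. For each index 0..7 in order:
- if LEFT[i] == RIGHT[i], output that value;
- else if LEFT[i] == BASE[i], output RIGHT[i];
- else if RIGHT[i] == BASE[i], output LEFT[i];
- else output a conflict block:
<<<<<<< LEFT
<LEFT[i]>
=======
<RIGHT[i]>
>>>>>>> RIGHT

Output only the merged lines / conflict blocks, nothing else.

Final LEFT:  [echo, delta, bravo, golf, charlie, bravo, bravo, alpha]
Final RIGHT: [echo, golf, bravo, golf, charlie, echo, bravo, alpha]
i=0: L=echo R=echo -> agree -> echo
i=1: L=delta=BASE, R=golf -> take RIGHT -> golf
i=2: L=bravo R=bravo -> agree -> bravo
i=3: L=golf R=golf -> agree -> golf
i=4: L=charlie R=charlie -> agree -> charlie
i=5: L=bravo=BASE, R=echo -> take RIGHT -> echo
i=6: L=bravo R=bravo -> agree -> bravo
i=7: L=alpha R=alpha -> agree -> alpha

Answer: echo
golf
bravo
golf
charlie
echo
bravo
alpha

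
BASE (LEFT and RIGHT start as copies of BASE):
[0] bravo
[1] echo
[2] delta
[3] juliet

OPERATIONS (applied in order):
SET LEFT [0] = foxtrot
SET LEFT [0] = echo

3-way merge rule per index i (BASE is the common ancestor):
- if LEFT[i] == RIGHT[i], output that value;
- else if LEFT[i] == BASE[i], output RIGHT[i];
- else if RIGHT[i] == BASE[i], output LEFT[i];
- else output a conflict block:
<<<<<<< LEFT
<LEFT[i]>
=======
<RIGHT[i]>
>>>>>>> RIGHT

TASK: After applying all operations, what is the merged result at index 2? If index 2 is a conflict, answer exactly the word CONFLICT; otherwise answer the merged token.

Final LEFT:  [echo, echo, delta, juliet]
Final RIGHT: [bravo, echo, delta, juliet]
i=0: L=echo, R=bravo=BASE -> take LEFT -> echo
i=1: L=echo R=echo -> agree -> echo
i=2: L=delta R=delta -> agree -> delta
i=3: L=juliet R=juliet -> agree -> juliet
Index 2 -> delta

Answer: delta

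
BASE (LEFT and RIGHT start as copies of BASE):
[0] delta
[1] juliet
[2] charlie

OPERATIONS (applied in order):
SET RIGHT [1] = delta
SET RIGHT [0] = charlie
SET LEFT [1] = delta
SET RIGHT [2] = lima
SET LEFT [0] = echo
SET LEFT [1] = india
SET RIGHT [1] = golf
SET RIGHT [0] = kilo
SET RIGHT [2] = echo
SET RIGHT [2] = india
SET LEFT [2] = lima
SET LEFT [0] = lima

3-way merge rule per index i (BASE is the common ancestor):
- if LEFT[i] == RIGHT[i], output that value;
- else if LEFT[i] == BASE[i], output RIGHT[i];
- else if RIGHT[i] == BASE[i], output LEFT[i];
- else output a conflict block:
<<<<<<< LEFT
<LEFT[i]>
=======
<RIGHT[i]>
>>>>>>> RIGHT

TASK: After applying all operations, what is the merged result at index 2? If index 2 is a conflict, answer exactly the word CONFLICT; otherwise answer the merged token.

Final LEFT:  [lima, india, lima]
Final RIGHT: [kilo, golf, india]
i=0: BASE=delta L=lima R=kilo all differ -> CONFLICT
i=1: BASE=juliet L=india R=golf all differ -> CONFLICT
i=2: BASE=charlie L=lima R=india all differ -> CONFLICT
Index 2 -> CONFLICT

Answer: CONFLICT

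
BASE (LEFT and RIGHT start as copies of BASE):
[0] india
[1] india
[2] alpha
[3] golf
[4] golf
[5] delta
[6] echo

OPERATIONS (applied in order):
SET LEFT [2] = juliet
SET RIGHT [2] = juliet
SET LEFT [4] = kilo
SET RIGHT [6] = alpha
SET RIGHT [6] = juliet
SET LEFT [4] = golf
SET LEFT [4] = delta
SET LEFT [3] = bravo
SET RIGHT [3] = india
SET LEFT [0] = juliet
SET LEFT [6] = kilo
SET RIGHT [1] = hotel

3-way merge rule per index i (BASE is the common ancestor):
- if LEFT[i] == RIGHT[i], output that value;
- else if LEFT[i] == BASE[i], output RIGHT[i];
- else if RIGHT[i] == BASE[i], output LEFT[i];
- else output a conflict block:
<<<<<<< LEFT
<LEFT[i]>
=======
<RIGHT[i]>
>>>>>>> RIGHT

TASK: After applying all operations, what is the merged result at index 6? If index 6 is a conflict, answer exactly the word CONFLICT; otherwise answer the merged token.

Answer: CONFLICT

Derivation:
Final LEFT:  [juliet, india, juliet, bravo, delta, delta, kilo]
Final RIGHT: [india, hotel, juliet, india, golf, delta, juliet]
i=0: L=juliet, R=india=BASE -> take LEFT -> juliet
i=1: L=india=BASE, R=hotel -> take RIGHT -> hotel
i=2: L=juliet R=juliet -> agree -> juliet
i=3: BASE=golf L=bravo R=india all differ -> CONFLICT
i=4: L=delta, R=golf=BASE -> take LEFT -> delta
i=5: L=delta R=delta -> agree -> delta
i=6: BASE=echo L=kilo R=juliet all differ -> CONFLICT
Index 6 -> CONFLICT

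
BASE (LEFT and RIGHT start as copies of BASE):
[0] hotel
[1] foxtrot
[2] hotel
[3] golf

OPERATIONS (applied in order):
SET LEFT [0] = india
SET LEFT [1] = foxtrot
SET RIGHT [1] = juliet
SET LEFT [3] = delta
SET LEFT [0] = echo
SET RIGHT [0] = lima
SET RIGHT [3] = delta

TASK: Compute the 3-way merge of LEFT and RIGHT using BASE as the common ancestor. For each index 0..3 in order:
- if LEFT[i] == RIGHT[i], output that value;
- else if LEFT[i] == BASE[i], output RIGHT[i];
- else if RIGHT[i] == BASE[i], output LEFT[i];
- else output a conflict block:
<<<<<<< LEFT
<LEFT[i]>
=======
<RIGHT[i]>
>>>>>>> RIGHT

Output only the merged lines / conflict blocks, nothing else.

Final LEFT:  [echo, foxtrot, hotel, delta]
Final RIGHT: [lima, juliet, hotel, delta]
i=0: BASE=hotel L=echo R=lima all differ -> CONFLICT
i=1: L=foxtrot=BASE, R=juliet -> take RIGHT -> juliet
i=2: L=hotel R=hotel -> agree -> hotel
i=3: L=delta R=delta -> agree -> delta

Answer: <<<<<<< LEFT
echo
=======
lima
>>>>>>> RIGHT
juliet
hotel
delta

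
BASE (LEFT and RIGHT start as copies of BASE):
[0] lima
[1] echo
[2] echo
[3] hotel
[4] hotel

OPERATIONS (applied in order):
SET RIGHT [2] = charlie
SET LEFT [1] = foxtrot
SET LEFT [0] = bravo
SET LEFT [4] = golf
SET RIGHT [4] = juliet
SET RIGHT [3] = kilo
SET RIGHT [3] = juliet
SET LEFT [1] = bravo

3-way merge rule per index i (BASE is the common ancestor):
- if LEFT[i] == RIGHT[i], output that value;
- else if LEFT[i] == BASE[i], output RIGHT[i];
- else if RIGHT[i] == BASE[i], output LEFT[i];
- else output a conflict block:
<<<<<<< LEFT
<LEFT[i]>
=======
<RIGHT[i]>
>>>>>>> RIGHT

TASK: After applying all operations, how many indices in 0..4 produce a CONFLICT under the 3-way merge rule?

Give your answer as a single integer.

Final LEFT:  [bravo, bravo, echo, hotel, golf]
Final RIGHT: [lima, echo, charlie, juliet, juliet]
i=0: L=bravo, R=lima=BASE -> take LEFT -> bravo
i=1: L=bravo, R=echo=BASE -> take LEFT -> bravo
i=2: L=echo=BASE, R=charlie -> take RIGHT -> charlie
i=3: L=hotel=BASE, R=juliet -> take RIGHT -> juliet
i=4: BASE=hotel L=golf R=juliet all differ -> CONFLICT
Conflict count: 1

Answer: 1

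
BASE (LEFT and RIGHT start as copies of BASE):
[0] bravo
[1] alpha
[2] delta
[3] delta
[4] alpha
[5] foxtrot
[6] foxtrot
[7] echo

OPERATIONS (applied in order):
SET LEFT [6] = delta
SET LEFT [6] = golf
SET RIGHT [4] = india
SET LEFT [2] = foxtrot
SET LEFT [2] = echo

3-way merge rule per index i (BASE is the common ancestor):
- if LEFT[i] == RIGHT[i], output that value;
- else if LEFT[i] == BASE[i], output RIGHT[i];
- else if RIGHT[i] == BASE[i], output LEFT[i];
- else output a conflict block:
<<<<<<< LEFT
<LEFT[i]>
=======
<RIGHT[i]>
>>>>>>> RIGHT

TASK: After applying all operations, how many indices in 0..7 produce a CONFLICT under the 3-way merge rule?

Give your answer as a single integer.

Answer: 0

Derivation:
Final LEFT:  [bravo, alpha, echo, delta, alpha, foxtrot, golf, echo]
Final RIGHT: [bravo, alpha, delta, delta, india, foxtrot, foxtrot, echo]
i=0: L=bravo R=bravo -> agree -> bravo
i=1: L=alpha R=alpha -> agree -> alpha
i=2: L=echo, R=delta=BASE -> take LEFT -> echo
i=3: L=delta R=delta -> agree -> delta
i=4: L=alpha=BASE, R=india -> take RIGHT -> india
i=5: L=foxtrot R=foxtrot -> agree -> foxtrot
i=6: L=golf, R=foxtrot=BASE -> take LEFT -> golf
i=7: L=echo R=echo -> agree -> echo
Conflict count: 0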